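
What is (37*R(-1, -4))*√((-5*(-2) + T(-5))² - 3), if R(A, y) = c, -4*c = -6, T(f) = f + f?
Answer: 111*I*√3/2 ≈ 96.129*I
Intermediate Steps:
T(f) = 2*f
c = 3/2 (c = -¼*(-6) = 3/2 ≈ 1.5000)
R(A, y) = 3/2
(37*R(-1, -4))*√((-5*(-2) + T(-5))² - 3) = (37*(3/2))*√((-5*(-2) + 2*(-5))² - 3) = 111*√((10 - 10)² - 3)/2 = 111*√(0² - 3)/2 = 111*√(0 - 3)/2 = 111*√(-3)/2 = 111*(I*√3)/2 = 111*I*√3/2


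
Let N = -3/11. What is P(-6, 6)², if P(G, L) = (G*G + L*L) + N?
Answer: 622521/121 ≈ 5144.8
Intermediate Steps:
N = -3/11 (N = -3*1/11 = -3/11 ≈ -0.27273)
P(G, L) = -3/11 + G² + L² (P(G, L) = (G*G + L*L) - 3/11 = (G² + L²) - 3/11 = -3/11 + G² + L²)
P(-6, 6)² = (-3/11 + (-6)² + 6²)² = (-3/11 + 36 + 36)² = (789/11)² = 622521/121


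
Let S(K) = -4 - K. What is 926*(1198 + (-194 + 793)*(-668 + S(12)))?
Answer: -378287668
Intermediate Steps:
926*(1198 + (-194 + 793)*(-668 + S(12))) = 926*(1198 + (-194 + 793)*(-668 + (-4 - 1*12))) = 926*(1198 + 599*(-668 + (-4 - 12))) = 926*(1198 + 599*(-668 - 16)) = 926*(1198 + 599*(-684)) = 926*(1198 - 409716) = 926*(-408518) = -378287668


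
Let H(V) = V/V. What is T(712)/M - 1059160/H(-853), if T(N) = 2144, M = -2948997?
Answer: -3123459664664/2948997 ≈ -1.0592e+6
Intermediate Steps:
H(V) = 1
T(712)/M - 1059160/H(-853) = 2144/(-2948997) - 1059160/1 = 2144*(-1/2948997) - 1059160*1 = -2144/2948997 - 1059160 = -3123459664664/2948997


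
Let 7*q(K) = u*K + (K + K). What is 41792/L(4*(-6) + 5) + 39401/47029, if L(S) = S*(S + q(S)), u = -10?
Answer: -13743828015/16977469 ≈ -809.53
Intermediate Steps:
q(K) = -8*K/7 (q(K) = (-10*K + (K + K))/7 = (-10*K + 2*K)/7 = (-8*K)/7 = -8*K/7)
L(S) = -S²/7 (L(S) = S*(S - 8*S/7) = S*(-S/7) = -S²/7)
41792/L(4*(-6) + 5) + 39401/47029 = 41792/((-(4*(-6) + 5)²/7)) + 39401/47029 = 41792/((-(-24 + 5)²/7)) + 39401*(1/47029) = 41792/((-⅐*(-19)²)) + 39401/47029 = 41792/((-⅐*361)) + 39401/47029 = 41792/(-361/7) + 39401/47029 = 41792*(-7/361) + 39401/47029 = -292544/361 + 39401/47029 = -13743828015/16977469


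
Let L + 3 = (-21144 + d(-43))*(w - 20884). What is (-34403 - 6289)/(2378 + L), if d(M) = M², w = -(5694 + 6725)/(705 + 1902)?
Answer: -4822002/47761551895 ≈ -0.00010096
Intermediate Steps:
w = -1129/237 (w = -12419/2607 = -1*1129/237 = -1129/237 ≈ -4.7637)
L = 95522540204/237 (L = -3 + (-21144 + (-43)²)*(-1129/237 - 20884) = -3 + (-21144 + 1849)*(-4950637/237) = -3 - 19295*(-4950637/237) = -3 + 95522540915/237 = 95522540204/237 ≈ 4.0305e+8)
(-34403 - 6289)/(2378 + L) = (-34403 - 6289)/(2378 + 95522540204/237) = -40692/95523103790/237 = -40692*237/95523103790 = -4822002/47761551895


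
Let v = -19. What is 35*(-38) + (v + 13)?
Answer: -1336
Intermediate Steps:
35*(-38) + (v + 13) = 35*(-38) + (-19 + 13) = -1330 - 6 = -1336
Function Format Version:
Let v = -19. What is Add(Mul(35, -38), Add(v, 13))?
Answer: -1336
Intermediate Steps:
Add(Mul(35, -38), Add(v, 13)) = Add(Mul(35, -38), Add(-19, 13)) = Add(-1330, -6) = -1336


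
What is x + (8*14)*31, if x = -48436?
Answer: -44964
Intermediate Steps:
x + (8*14)*31 = -48436 + (8*14)*31 = -48436 + 112*31 = -48436 + 3472 = -44964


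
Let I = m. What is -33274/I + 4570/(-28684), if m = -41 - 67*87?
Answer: 231901379/42093770 ≈ 5.5092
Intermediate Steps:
m = -5870 (m = -41 - 5829 = -5870)
I = -5870
-33274/I + 4570/(-28684) = -33274/(-5870) + 4570/(-28684) = -33274*(-1/5870) + 4570*(-1/28684) = 16637/2935 - 2285/14342 = 231901379/42093770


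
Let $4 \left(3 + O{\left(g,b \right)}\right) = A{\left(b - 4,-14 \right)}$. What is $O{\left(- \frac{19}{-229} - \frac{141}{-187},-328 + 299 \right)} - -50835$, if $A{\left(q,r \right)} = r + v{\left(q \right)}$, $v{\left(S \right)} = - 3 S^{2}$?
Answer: $\frac{200047}{4} \approx 50012.0$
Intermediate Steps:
$A{\left(q,r \right)} = r - 3 q^{2}$
$O{\left(g,b \right)} = - \frac{13}{2} - \frac{3 \left(-4 + b\right)^{2}}{4}$ ($O{\left(g,b \right)} = -3 + \frac{-14 - 3 \left(b - 4\right)^{2}}{4} = -3 + \frac{-14 - 3 \left(-4 + b\right)^{2}}{4} = -3 - \left(\frac{7}{2} + \frac{3 \left(-4 + b\right)^{2}}{4}\right) = - \frac{13}{2} - \frac{3 \left(-4 + b\right)^{2}}{4}$)
$O{\left(- \frac{19}{-229} - \frac{141}{-187},-328 + 299 \right)} - -50835 = \left(- \frac{13}{2} - \frac{3 \left(-4 + \left(-328 + 299\right)\right)^{2}}{4}\right) - -50835 = \left(- \frac{13}{2} - \frac{3 \left(-4 - 29\right)^{2}}{4}\right) + 50835 = \left(- \frac{13}{2} - \frac{3 \left(-33\right)^{2}}{4}\right) + 50835 = \left(- \frac{13}{2} - \frac{3267}{4}\right) + 50835 = - \frac{3293}{4} + 50835 = \frac{200047}{4}$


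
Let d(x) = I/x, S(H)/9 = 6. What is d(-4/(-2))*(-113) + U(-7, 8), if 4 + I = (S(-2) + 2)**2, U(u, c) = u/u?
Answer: -176957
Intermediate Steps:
U(u, c) = 1
S(H) = 54 (S(H) = 9*6 = 54)
I = 3132 (I = -4 + (54 + 2)**2 = -4 + 56**2 = -4 + 3136 = 3132)
d(x) = 3132/x
d(-4/(-2))*(-113) + U(-7, 8) = (3132/((-4/(-2))))*(-113) + 1 = (3132/((-4*(-1/2))))*(-113) + 1 = (3132/2)*(-113) + 1 = (3132*(1/2))*(-113) + 1 = 1566*(-113) + 1 = -176958 + 1 = -176957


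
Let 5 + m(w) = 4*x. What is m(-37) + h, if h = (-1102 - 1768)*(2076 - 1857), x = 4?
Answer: -628519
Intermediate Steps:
m(w) = 11 (m(w) = -5 + 4*4 = -5 + 16 = 11)
h = -628530 (h = -2870*219 = -628530)
m(-37) + h = 11 - 628530 = -628519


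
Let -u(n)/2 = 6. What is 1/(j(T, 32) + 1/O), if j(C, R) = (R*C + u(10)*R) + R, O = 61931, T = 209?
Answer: 61931/392394817 ≈ 0.00015783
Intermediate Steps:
u(n) = -12 (u(n) = -2*6 = -12)
j(C, R) = -11*R + C*R (j(C, R) = (R*C - 12*R) + R = (C*R - 12*R) + R = (-12*R + C*R) + R = -11*R + C*R)
1/(j(T, 32) + 1/O) = 1/(32*(-11 + 209) + 1/61931) = 1/(32*198 + 1/61931) = 1/(6336 + 1/61931) = 1/(392394817/61931) = 61931/392394817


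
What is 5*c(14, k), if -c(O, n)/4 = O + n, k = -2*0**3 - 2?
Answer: -240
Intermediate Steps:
k = -2 (k = -2*0 - 2 = 0 - 2 = -2)
c(O, n) = -4*O - 4*n (c(O, n) = -4*(O + n) = -4*O - 4*n)
5*c(14, k) = 5*(-4*14 - 4*(-2)) = 5*(-56 + 8) = 5*(-48) = -240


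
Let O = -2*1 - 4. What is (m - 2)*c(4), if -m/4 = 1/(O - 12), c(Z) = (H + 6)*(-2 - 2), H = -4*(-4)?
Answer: 1408/9 ≈ 156.44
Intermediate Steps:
O = -6 (O = -2 - 4 = -6)
H = 16
c(Z) = -88 (c(Z) = (16 + 6)*(-2 - 2) = 22*(-4) = -88)
m = 2/9 (m = -4/(-6 - 12) = -4/(-18) = -4*(-1/18) = 2/9 ≈ 0.22222)
(m - 2)*c(4) = (2/9 - 2)*(-88) = -16/9*(-88) = 1408/9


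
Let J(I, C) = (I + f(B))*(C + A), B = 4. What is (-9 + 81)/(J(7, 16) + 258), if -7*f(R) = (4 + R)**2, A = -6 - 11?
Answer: 168/607 ≈ 0.27677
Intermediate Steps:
A = -17
f(R) = -(4 + R)**2/7
J(I, C) = (-17 + C)*(-64/7 + I) (J(I, C) = (I - (4 + 4)**2/7)*(C - 17) = (I - 1/7*8**2)*(-17 + C) = (I - 1/7*64)*(-17 + C) = (I - 64/7)*(-17 + C) = (-64/7 + I)*(-17 + C) = (-17 + C)*(-64/7 + I))
(-9 + 81)/(J(7, 16) + 258) = (-9 + 81)/((1088/7 - 17*7 - 64/7*16 + 16*7) + 258) = 72/((1088/7 - 119 - 1024/7 + 112) + 258) = 72/(15/7 + 258) = 72/(1821/7) = 72*(7/1821) = 168/607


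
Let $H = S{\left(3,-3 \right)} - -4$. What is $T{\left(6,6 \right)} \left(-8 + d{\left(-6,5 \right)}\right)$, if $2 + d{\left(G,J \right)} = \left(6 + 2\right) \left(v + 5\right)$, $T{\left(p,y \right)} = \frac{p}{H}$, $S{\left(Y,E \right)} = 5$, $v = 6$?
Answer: $52$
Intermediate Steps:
$H = 9$ ($H = 5 - -4 = 5 + 4 = 9$)
$T{\left(p,y \right)} = \frac{p}{9}$
$d{\left(G,J \right)} = 86$ ($d{\left(G,J \right)} = -2 + \left(6 + 2\right) \left(6 + 5\right) = -2 + 8 \cdot 11 = -2 + 88 = 86$)
$T{\left(6,6 \right)} \left(-8 + d{\left(-6,5 \right)}\right) = \frac{1}{9} \cdot 6 \left(-8 + 86\right) = \frac{2}{3} \cdot 78 = 52$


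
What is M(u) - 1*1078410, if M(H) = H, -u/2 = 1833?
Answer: -1082076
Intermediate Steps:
u = -3666 (u = -2*1833 = -3666)
M(u) - 1*1078410 = -3666 - 1*1078410 = -3666 - 1078410 = -1082076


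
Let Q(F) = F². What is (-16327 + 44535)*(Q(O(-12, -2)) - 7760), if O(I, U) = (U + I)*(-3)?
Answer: -169135168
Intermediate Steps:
O(I, U) = -3*I - 3*U (O(I, U) = (I + U)*(-3) = -3*I - 3*U)
(-16327 + 44535)*(Q(O(-12, -2)) - 7760) = (-16327 + 44535)*((-3*(-12) - 3*(-2))² - 7760) = 28208*((36 + 6)² - 7760) = 28208*(42² - 7760) = 28208*(1764 - 7760) = 28208*(-5996) = -169135168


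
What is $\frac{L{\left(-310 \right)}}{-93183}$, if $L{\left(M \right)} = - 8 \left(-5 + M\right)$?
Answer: $- \frac{840}{31061} \approx -0.027044$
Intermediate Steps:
$L{\left(M \right)} = 40 - 8 M$
$\frac{L{\left(-310 \right)}}{-93183} = \frac{40 - -2480}{-93183} = \left(40 + 2480\right) \left(- \frac{1}{93183}\right) = 2520 \left(- \frac{1}{93183}\right) = - \frac{840}{31061}$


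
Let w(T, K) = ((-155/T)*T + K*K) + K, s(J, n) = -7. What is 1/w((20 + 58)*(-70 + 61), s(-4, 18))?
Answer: -1/113 ≈ -0.0088496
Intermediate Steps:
w(T, K) = -155 + K + K² (w(T, K) = (-155 + K²) + K = -155 + K + K²)
1/w((20 + 58)*(-70 + 61), s(-4, 18)) = 1/(-155 - 7 + (-7)²) = 1/(-155 - 7 + 49) = 1/(-113) = -1/113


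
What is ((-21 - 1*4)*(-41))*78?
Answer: 79950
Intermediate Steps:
((-21 - 1*4)*(-41))*78 = ((-21 - 4)*(-41))*78 = -25*(-41)*78 = 1025*78 = 79950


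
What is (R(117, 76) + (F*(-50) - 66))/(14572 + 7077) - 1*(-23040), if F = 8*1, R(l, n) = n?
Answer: 498792570/21649 ≈ 23040.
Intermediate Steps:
F = 8
(R(117, 76) + (F*(-50) - 66))/(14572 + 7077) - 1*(-23040) = (76 + (8*(-50) - 66))/(14572 + 7077) - 1*(-23040) = (76 + (-400 - 66))/21649 + 23040 = (76 - 466)*(1/21649) + 23040 = -390*1/21649 + 23040 = -390/21649 + 23040 = 498792570/21649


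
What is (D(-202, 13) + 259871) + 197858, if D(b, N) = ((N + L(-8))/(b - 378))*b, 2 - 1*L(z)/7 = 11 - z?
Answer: 66365352/145 ≈ 4.5769e+5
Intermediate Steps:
L(z) = -63 + 7*z (L(z) = 14 - 7*(11 - z) = 14 + (-77 + 7*z) = -63 + 7*z)
D(b, N) = b*(-119 + N)/(-378 + b) (D(b, N) = ((N + (-63 + 7*(-8)))/(b - 378))*b = ((N + (-63 - 56))/(-378 + b))*b = ((N - 119)/(-378 + b))*b = ((-119 + N)/(-378 + b))*b = b*(-119 + N)/(-378 + b))
(D(-202, 13) + 259871) + 197858 = (-202*(-119 + 13)/(-378 - 202) + 259871) + 197858 = (-202*(-106)/(-580) + 259871) + 197858 = (-202*(-1/580)*(-106) + 259871) + 197858 = (-5353/145 + 259871) + 197858 = 37675942/145 + 197858 = 66365352/145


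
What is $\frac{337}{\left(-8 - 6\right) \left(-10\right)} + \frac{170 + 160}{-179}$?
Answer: $\frac{14123}{25060} \approx 0.56357$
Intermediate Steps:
$\frac{337}{\left(-8 - 6\right) \left(-10\right)} + \frac{170 + 160}{-179} = \frac{337}{\left(-14\right) \left(-10\right)} + 330 \left(- \frac{1}{179}\right) = \frac{337}{140} - \frac{330}{179} = \frac{14123}{25060}$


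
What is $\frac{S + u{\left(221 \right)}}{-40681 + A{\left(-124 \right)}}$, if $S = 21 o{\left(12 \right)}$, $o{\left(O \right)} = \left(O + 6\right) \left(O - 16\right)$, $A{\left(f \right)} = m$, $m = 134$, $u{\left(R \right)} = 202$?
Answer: $\frac{1310}{40547} \approx 0.032308$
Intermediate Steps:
$A{\left(f \right)} = 134$
$o{\left(O \right)} = \left(-16 + O\right) \left(6 + O\right)$ ($o{\left(O \right)} = \left(6 + O\right) \left(-16 + O\right) = \left(-16 + O\right) \left(6 + O\right)$)
$S = -1512$ ($S = 21 \left(-96 + 12^{2} - 120\right) = 21 \left(-96 + 144 - 120\right) = 21 \left(-72\right) = -1512$)
$\frac{S + u{\left(221 \right)}}{-40681 + A{\left(-124 \right)}} = \frac{-1512 + 202}{-40681 + 134} = - \frac{1310}{-40547} = \left(-1310\right) \left(- \frac{1}{40547}\right) = \frac{1310}{40547}$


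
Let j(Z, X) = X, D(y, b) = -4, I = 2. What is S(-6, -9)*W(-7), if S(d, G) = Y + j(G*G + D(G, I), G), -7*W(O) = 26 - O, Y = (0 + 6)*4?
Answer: -495/7 ≈ -70.714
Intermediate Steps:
Y = 24 (Y = 6*4 = 24)
W(O) = -26/7 + O/7 (W(O) = -(26 - O)/7 = -26/7 + O/7)
S(d, G) = 24 + G
S(-6, -9)*W(-7) = (24 - 9)*(-26/7 + (⅐)*(-7)) = 15*(-26/7 - 1) = 15*(-33/7) = -495/7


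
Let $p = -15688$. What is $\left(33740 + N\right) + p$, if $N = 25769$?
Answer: $43821$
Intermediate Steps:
$\left(33740 + N\right) + p = \left(33740 + 25769\right) - 15688 = 59509 - 15688 = 43821$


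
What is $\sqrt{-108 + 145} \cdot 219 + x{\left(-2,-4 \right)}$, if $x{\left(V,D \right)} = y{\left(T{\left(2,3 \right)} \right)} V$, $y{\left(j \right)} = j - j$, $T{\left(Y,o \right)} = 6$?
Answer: $219 \sqrt{37} \approx 1332.1$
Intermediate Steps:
$y{\left(j \right)} = 0$
$x{\left(V,D \right)} = 0$ ($x{\left(V,D \right)} = 0 V = 0$)
$\sqrt{-108 + 145} \cdot 219 + x{\left(-2,-4 \right)} = \sqrt{-108 + 145} \cdot 219 + 0 = \sqrt{37} \cdot 219 + 0 = 219 \sqrt{37} + 0 = 219 \sqrt{37}$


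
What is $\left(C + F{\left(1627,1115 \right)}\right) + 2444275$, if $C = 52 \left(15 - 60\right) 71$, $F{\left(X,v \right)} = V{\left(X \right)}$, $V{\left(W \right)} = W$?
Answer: $2279762$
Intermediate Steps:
$F{\left(X,v \right)} = X$
$C = -166140$ ($C = 52 \left(-45\right) 71 = \left(-2340\right) 71 = -166140$)
$\left(C + F{\left(1627,1115 \right)}\right) + 2444275 = \left(-166140 + 1627\right) + 2444275 = -164513 + 2444275 = 2279762$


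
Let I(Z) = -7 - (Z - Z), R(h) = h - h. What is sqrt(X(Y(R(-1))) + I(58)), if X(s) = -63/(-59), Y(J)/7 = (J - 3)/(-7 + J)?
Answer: 5*I*sqrt(826)/59 ≈ 2.4356*I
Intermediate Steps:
R(h) = 0
Y(J) = 7*(-3 + J)/(-7 + J) (Y(J) = 7*((J - 3)/(-7 + J)) = 7*((-3 + J)/(-7 + J)) = 7*(-3 + J)/(-7 + J))
I(Z) = -7 (I(Z) = -7 - 1*0 = -7 + 0 = -7)
X(s) = 63/59 (X(s) = -63*(-1/59) = 63/59)
sqrt(X(Y(R(-1))) + I(58)) = sqrt(63/59 - 7) = sqrt(-350/59) = 5*I*sqrt(826)/59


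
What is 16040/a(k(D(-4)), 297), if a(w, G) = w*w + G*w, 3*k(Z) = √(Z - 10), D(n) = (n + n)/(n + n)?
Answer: 1604*I*(-297 + I)/8821 ≈ -0.18184 - 54.006*I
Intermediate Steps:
D(n) = 1 (D(n) = (2*n)/((2*n)) = (2*n)*(1/(2*n)) = 1)
k(Z) = √(-10 + Z)/3 (k(Z) = √(Z - 10)/3 = √(-10 + Z)/3)
a(w, G) = w² + G*w
16040/a(k(D(-4)), 297) = 16040/(((√(-10 + 1)/3)*(297 + √(-10 + 1)/3))) = 16040/(((√(-9)/3)*(297 + √(-9)/3))) = 16040/((((3*I)/3)*(297 + (3*I)/3))) = 16040/((I*(297 + I))) = 16040*(-I*(297 - I)/88210) = -1604*I*(297 - I)/8821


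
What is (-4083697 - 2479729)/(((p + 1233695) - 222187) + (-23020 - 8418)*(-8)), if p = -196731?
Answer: -6563426/1066281 ≈ -6.1554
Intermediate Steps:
(-4083697 - 2479729)/(((p + 1233695) - 222187) + (-23020 - 8418)*(-8)) = (-4083697 - 2479729)/(((-196731 + 1233695) - 222187) + (-23020 - 8418)*(-8)) = -6563426/((1036964 - 222187) - 31438*(-8)) = -6563426/(814777 + 251504) = -6563426/1066281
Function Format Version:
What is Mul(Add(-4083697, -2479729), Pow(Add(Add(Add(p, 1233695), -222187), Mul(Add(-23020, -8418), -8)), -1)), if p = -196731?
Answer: Rational(-6563426, 1066281) ≈ -6.1554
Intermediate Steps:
Mul(Add(-4083697, -2479729), Pow(Add(Add(Add(p, 1233695), -222187), Mul(Add(-23020, -8418), -8)), -1)) = Mul(Add(-4083697, -2479729), Pow(Add(Add(Add(-196731, 1233695), -222187), Mul(Add(-23020, -8418), -8)), -1)) = Mul(-6563426, Pow(Add(Add(1036964, -222187), Mul(-31438, -8)), -1)) = Mul(-6563426, Pow(Add(814777, 251504), -1)) = Mul(-6563426, Pow(1066281, -1)) = Mul(-6563426, Rational(1, 1066281)) = Rational(-6563426, 1066281)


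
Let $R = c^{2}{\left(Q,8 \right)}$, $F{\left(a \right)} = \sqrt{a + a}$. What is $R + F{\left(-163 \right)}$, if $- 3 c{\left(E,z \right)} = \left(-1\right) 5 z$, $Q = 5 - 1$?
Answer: $\frac{1600}{9} + i \sqrt{326} \approx 177.78 + 18.055 i$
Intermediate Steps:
$Q = 4$ ($Q = 5 - 1 = 4$)
$c{\left(E,z \right)} = \frac{5 z}{3}$ ($c{\left(E,z \right)} = - \frac{\left(-1\right) 5 z}{3} = - \frac{\left(-5\right) z}{3} = \frac{5 z}{3}$)
$F{\left(a \right)} = \sqrt{2} \sqrt{a}$ ($F{\left(a \right)} = \sqrt{2 a} = \sqrt{2} \sqrt{a}$)
$R = \frac{1600}{9}$ ($R = \left(\frac{5}{3} \cdot 8\right)^{2} = \left(\frac{40}{3}\right)^{2} = \frac{1600}{9} \approx 177.78$)
$R + F{\left(-163 \right)} = \frac{1600}{9} + \sqrt{2} \sqrt{-163} = \frac{1600}{9} + \sqrt{2} i \sqrt{163} = \frac{1600}{9} + i \sqrt{326}$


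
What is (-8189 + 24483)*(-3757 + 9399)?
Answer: 91930748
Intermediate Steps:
(-8189 + 24483)*(-3757 + 9399) = 16294*5642 = 91930748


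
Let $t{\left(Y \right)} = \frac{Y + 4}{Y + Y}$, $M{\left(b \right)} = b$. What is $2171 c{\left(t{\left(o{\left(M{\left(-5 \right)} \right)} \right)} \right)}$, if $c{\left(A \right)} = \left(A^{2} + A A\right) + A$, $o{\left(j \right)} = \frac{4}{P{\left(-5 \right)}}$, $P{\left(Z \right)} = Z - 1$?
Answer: $21710$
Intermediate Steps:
$P{\left(Z \right)} = -1 + Z$ ($P{\left(Z \right)} = Z - 1 = -1 + Z$)
$o{\left(j \right)} = - \frac{2}{3}$ ($o{\left(j \right)} = \frac{4}{-1 - 5} = \frac{4}{-6} = 4 \left(- \frac{1}{6}\right) = - \frac{2}{3}$)
$t{\left(Y \right)} = \frac{4 + Y}{2 Y}$
$c{\left(A \right)} = A + 2 A^{2}$ ($c{\left(A \right)} = \left(A^{2} + A^{2}\right) + A = 2 A^{2} + A = A + 2 A^{2}$)
$2171 c{\left(t{\left(o{\left(M{\left(-5 \right)} \right)} \right)} \right)} = 2171 \frac{4 - \frac{2}{3}}{2 \left(- \frac{2}{3}\right)} \left(1 + 2 \frac{4 - \frac{2}{3}}{2 \left(- \frac{2}{3}\right)}\right) = 2171 \cdot \frac{1}{2} \left(- \frac{3}{2}\right) \frac{10}{3} \left(1 + 2 \cdot \frac{1}{2} \left(- \frac{3}{2}\right) \frac{10}{3}\right) = 2171 \left(- \frac{5 \left(1 + 2 \left(- \frac{5}{2}\right)\right)}{2}\right) = 2171 \left(- \frac{5 \left(1 - 5\right)}{2}\right) = 2171 \left(\left(- \frac{5}{2}\right) \left(-4\right)\right) = 2171 \cdot 10 = 21710$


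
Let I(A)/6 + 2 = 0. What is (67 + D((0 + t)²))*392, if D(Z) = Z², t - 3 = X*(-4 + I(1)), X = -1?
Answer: 51112096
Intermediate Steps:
I(A) = -12 (I(A) = -12 + 6*0 = -12 + 0 = -12)
t = 19 (t = 3 - (-4 - 12) = 3 - 1*(-16) = 3 + 16 = 19)
(67 + D((0 + t)²))*392 = (67 + ((0 + 19)²)²)*392 = (67 + (19²)²)*392 = (67 + 361²)*392 = (67 + 130321)*392 = 130388*392 = 51112096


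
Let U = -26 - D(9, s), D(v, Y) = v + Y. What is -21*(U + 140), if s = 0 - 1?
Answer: -2226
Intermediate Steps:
s = -1
D(v, Y) = Y + v
U = -34 (U = -26 - (-1 + 9) = -26 - 1*8 = -26 - 8 = -34)
-21*(U + 140) = -21*(-34 + 140) = -21*106 = -2226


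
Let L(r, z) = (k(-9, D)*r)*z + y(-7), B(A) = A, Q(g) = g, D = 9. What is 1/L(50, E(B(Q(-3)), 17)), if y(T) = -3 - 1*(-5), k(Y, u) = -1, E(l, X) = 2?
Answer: -1/98 ≈ -0.010204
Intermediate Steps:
y(T) = 2 (y(T) = -3 + 5 = 2)
L(r, z) = 2 - r*z (L(r, z) = (-r)*z + 2 = -r*z + 2 = 2 - r*z)
1/L(50, E(B(Q(-3)), 17)) = 1/(2 - 1*50*2) = 1/(2 - 100) = 1/(-98) = -1/98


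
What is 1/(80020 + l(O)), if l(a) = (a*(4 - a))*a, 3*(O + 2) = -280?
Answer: 27/26535748 ≈ 1.0175e-6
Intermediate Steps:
O = -286/3 (O = -2 + (1/3)*(-280) = -2 - 280/3 = -286/3 ≈ -95.333)
l(a) = a**2*(4 - a)
1/(80020 + l(O)) = 1/(80020 + (-286/3)**2*(4 - 1*(-286/3))) = 1/(80020 + 81796*(4 + 286/3)/9) = 1/(80020 + (81796/9)*(298/3)) = 1/(80020 + 24375208/27) = 1/(26535748/27) = 27/26535748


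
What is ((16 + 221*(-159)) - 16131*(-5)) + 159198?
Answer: 204730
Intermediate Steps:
((16 + 221*(-159)) - 16131*(-5)) + 159198 = ((16 - 35139) + 80655) + 159198 = (-35123 + 80655) + 159198 = 45532 + 159198 = 204730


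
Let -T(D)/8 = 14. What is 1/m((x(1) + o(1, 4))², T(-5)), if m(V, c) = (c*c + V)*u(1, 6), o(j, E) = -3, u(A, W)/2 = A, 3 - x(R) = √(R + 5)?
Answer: 1/25100 ≈ 3.9841e-5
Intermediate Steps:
x(R) = 3 - √(5 + R) (x(R) = 3 - √(R + 5) = 3 - √(5 + R))
u(A, W) = 2*A
T(D) = -112 (T(D) = -8*14 = -112)
m(V, c) = 2*V + 2*c² (m(V, c) = (c*c + V)*(2*1) = (c² + V)*2 = (V + c²)*2 = 2*V + 2*c²)
1/m((x(1) + o(1, 4))², T(-5)) = 1/(2*((3 - √(5 + 1)) - 3)² + 2*(-112)²) = 1/(2*((3 - √6) - 3)² + 2*12544) = 1/(2*(-√6)² + 25088) = 1/(2*6 + 25088) = 1/(12 + 25088) = 1/25100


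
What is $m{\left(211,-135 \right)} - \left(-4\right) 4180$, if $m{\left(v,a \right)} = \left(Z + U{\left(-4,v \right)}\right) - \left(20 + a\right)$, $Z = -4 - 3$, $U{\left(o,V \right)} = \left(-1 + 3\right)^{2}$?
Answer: $16832$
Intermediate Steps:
$U{\left(o,V \right)} = 4$ ($U{\left(o,V \right)} = 2^{2} = 4$)
$Z = -7$
$m{\left(v,a \right)} = -23 - a$ ($m{\left(v,a \right)} = \left(-7 + 4\right) - \left(20 + a\right) = -3 - \left(20 + a\right) = -23 - a$)
$m{\left(211,-135 \right)} - \left(-4\right) 4180 = \left(-23 - -135\right) - \left(-4\right) 4180 = \left(-23 + 135\right) - -16720 = 112 + 16720 = 16832$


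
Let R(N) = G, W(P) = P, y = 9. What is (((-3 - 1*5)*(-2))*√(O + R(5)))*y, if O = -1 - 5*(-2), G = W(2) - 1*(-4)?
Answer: 144*√15 ≈ 557.71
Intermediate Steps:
G = 6 (G = 2 - 1*(-4) = 2 + 4 = 6)
R(N) = 6
O = 9 (O = -1 + 10 = 9)
(((-3 - 1*5)*(-2))*√(O + R(5)))*y = (((-3 - 1*5)*(-2))*√(9 + 6))*9 = (((-3 - 5)*(-2))*√15)*9 = ((-8*(-2))*√15)*9 = (16*√15)*9 = 144*√15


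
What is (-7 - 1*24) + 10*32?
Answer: 289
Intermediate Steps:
(-7 - 1*24) + 10*32 = (-7 - 24) + 320 = -31 + 320 = 289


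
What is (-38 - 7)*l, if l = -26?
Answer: 1170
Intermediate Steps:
(-38 - 7)*l = (-38 - 7)*(-26) = -45*(-26) = 1170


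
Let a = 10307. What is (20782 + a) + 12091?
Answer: 43180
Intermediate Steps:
(20782 + a) + 12091 = (20782 + 10307) + 12091 = 31089 + 12091 = 43180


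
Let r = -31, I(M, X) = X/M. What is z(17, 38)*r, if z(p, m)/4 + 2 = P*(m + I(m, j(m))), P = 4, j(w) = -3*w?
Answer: -17112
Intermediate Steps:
z(p, m) = -56 + 16*m (z(p, m) = -8 + 4*(4*(m + (-3*m)/m)) = -8 + 4*(4*(m - 3)) = -8 + 4*(4*(-3 + m)) = -8 + 4*(-12 + 4*m) = -8 + (-48 + 16*m) = -56 + 16*m)
z(17, 38)*r = (-56 + 16*38)*(-31) = (-56 + 608)*(-31) = 552*(-31) = -17112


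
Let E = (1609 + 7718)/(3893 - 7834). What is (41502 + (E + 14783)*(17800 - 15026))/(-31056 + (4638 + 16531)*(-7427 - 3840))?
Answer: -161750379806/940094727439 ≈ -0.17206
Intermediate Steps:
E = -9327/3941 (E = 9327/(-3941) = 9327*(-1/3941) = -9327/3941 ≈ -2.3667)
(41502 + (E + 14783)*(17800 - 15026))/(-31056 + (4638 + 16531)*(-7427 - 3840)) = (41502 + (-9327/3941 + 14783)*(17800 - 15026))/(-31056 + (4638 + 16531)*(-7427 - 3840)) = (41502 + (58250476/3941)*2774)/(-31056 + 21169*(-11267)) = (41502 + 161586820424/3941)/(-31056 - 238511123) = (161750379806/3941)/(-238542179) = (161750379806/3941)*(-1/238542179) = -161750379806/940094727439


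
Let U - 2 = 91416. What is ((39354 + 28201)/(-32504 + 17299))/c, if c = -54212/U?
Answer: 617574299/82429346 ≈ 7.4922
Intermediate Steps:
U = 91418 (U = 2 + 91416 = 91418)
c = -27106/45709 (c = -54212/91418 = -54212*1/91418 = -27106/45709 ≈ -0.59301)
((39354 + 28201)/(-32504 + 17299))/c = ((39354 + 28201)/(-32504 + 17299))/(-27106/45709) = (67555/(-15205))*(-45709/27106) = (67555*(-1/15205))*(-45709/27106) = -13511/3041*(-45709/27106) = 617574299/82429346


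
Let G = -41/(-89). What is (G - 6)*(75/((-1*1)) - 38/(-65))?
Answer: 2384641/5785 ≈ 412.21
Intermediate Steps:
G = 41/89 (G = -41*(-1/89) = 41/89 ≈ 0.46067)
(G - 6)*(75/((-1*1)) - 38/(-65)) = (41/89 - 6)*(75/((-1*1)) - 38/(-65)) = -493*(75/(-1) - 38*(-1/65))/89 = -493*(75*(-1) + 38/65)/89 = -493*(-75 + 38/65)/89 = -493/89*(-4837/65) = 2384641/5785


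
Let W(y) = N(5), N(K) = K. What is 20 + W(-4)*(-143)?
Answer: -695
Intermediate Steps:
W(y) = 5
20 + W(-4)*(-143) = 20 + 5*(-143) = 20 - 715 = -695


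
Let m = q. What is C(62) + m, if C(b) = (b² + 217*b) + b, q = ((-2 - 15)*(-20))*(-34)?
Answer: 5800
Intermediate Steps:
q = -11560 (q = -17*(-20)*(-34) = 340*(-34) = -11560)
C(b) = b² + 218*b
m = -11560
C(62) + m = 62*(218 + 62) - 11560 = 62*280 - 11560 = 17360 - 11560 = 5800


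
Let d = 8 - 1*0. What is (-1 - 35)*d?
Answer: -288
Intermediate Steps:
d = 8 (d = 8 + 0 = 8)
(-1 - 35)*d = (-1 - 35)*8 = -36*8 = -288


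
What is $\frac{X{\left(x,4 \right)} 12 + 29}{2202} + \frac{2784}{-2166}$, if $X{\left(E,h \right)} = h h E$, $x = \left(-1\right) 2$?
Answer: $- \frac{1149883}{794922} \approx -1.4465$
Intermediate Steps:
$x = -2$
$X{\left(E,h \right)} = E h^{2}$ ($X{\left(E,h \right)} = h^{2} E = E h^{2}$)
$\frac{X{\left(x,4 \right)} 12 + 29}{2202} + \frac{2784}{-2166} = \frac{- 2 \cdot 4^{2} \cdot 12 + 29}{2202} + \frac{2784}{-2166} = \left(\left(-2\right) 16 \cdot 12 + 29\right) \frac{1}{2202} + 2784 \left(- \frac{1}{2166}\right) = \left(\left(-32\right) 12 + 29\right) \frac{1}{2202} - \frac{464}{361} = \left(-384 + 29\right) \frac{1}{2202} - \frac{464}{361} = \left(-355\right) \frac{1}{2202} - \frac{464}{361} = - \frac{355}{2202} - \frac{464}{361} = - \frac{1149883}{794922}$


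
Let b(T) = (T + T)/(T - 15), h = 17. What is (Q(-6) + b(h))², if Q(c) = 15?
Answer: 1024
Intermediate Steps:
b(T) = 2*T/(-15 + T) (b(T) = (2*T)/(-15 + T) = 2*T/(-15 + T))
(Q(-6) + b(h))² = (15 + 2*17/(-15 + 17))² = (15 + 2*17/2)² = (15 + 2*17*(½))² = (15 + 17)² = 32² = 1024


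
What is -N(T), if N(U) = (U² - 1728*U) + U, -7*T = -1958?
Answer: 19836498/49 ≈ 4.0483e+5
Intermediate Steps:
T = 1958/7 (T = -⅐*(-1958) = 1958/7 ≈ 279.71)
N(U) = U² - 1727*U
-N(T) = -1958*(-1727 + 1958/7)/7 = -1958*(-10131)/(7*7) = -1*(-19836498/49) = 19836498/49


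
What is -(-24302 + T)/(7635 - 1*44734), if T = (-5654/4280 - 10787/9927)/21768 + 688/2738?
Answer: -15384780347411796281/23486374171969734240 ≈ -0.65505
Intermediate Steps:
T = 159007482095239/633072971561760 (T = (-5654*1/4280 - 10787*1/9927)*(1/21768) + 688*(1/2738) = (-2827/2140 - 10787/9927)*(1/21768) + 344/1369 = -51147809/21243780*1/21768 + 344/1369 = -51147809/462434603040 + 344/1369 = 159007482095239/633072971561760 ≈ 0.25117)
-(-24302 + T)/(7635 - 1*44734) = -(-24302 + 159007482095239/633072971561760)/(7635 - 1*44734) = -(-15384780347411796281)/(633072971561760*(7635 - 44734)) = -(-15384780347411796281)/(633072971561760*(-37099)) = -(-15384780347411796281)*(-1)/(633072971561760*37099) = -1*15384780347411796281/23486374171969734240 = -15384780347411796281/23486374171969734240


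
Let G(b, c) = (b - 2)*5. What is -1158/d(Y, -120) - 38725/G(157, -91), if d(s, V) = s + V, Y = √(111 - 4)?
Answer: -17832097/443083 + 1158*√107/14293 ≈ -39.407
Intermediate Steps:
G(b, c) = -10 + 5*b (G(b, c) = (-2 + b)*5 = -10 + 5*b)
Y = √107 ≈ 10.344
d(s, V) = V + s
-1158/d(Y, -120) - 38725/G(157, -91) = -1158/(-120 + √107) - 38725/(-10 + 5*157) = -1158/(-120 + √107) - 38725/(-10 + 785) = -1158/(-120 + √107) - 38725/775 = -1158/(-120 + √107) - 38725*1/775 = -1158/(-120 + √107) - 1549/31 = -1549/31 - 1158/(-120 + √107)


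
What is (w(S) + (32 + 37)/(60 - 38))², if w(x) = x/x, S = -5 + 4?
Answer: 8281/484 ≈ 17.109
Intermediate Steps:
S = -1
w(x) = 1
(w(S) + (32 + 37)/(60 - 38))² = (1 + (32 + 37)/(60 - 38))² = (1 + 69/22)² = (91/22)² = 8281/484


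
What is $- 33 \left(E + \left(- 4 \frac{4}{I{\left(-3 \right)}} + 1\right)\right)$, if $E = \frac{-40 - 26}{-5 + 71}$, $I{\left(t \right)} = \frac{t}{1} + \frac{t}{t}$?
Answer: $-264$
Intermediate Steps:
$I{\left(t \right)} = 1 + t$ ($I{\left(t \right)} = t 1 + 1 = t + 1 = 1 + t$)
$E = -1$ ($E = - \frac{66}{66} = \left(-66\right) \frac{1}{66} = -1$)
$- 33 \left(E + \left(- 4 \frac{4}{I{\left(-3 \right)}} + 1\right)\right) = - 33 \left(-1 - \left(-1 + 4 \frac{4}{1 - 3}\right)\right) = - 33 \left(-1 - \left(-1 + 4 \frac{4}{-2}\right)\right) = - 33 \left(-1 - \left(-1 + 4 \cdot 4 \left(- \frac{1}{2}\right)\right)\right) = - 33 \left(-1 + \left(\left(-4\right) \left(-2\right) + 1\right)\right) = - 33 \left(-1 + \left(8 + 1\right)\right) = - 33 \left(-1 + 9\right) = \left(-33\right) 8 = -264$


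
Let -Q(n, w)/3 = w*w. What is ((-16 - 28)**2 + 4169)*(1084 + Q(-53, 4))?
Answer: 6324780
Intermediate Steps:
Q(n, w) = -3*w**2 (Q(n, w) = -3*w*w = -3*w**2)
((-16 - 28)**2 + 4169)*(1084 + Q(-53, 4)) = ((-16 - 28)**2 + 4169)*(1084 - 3*4**2) = ((-44)**2 + 4169)*(1084 - 3*16) = (1936 + 4169)*(1084 - 48) = 6105*1036 = 6324780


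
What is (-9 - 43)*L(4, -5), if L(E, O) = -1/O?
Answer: -52/5 ≈ -10.400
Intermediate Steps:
(-9 - 43)*L(4, -5) = (-9 - 43)*(-1/(-5)) = -(-52)*(-1)/5 = -52*⅕ = -52/5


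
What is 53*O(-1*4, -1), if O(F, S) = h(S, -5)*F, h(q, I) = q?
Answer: 212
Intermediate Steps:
O(F, S) = F*S (O(F, S) = S*F = F*S)
53*O(-1*4, -1) = 53*(-1*4*(-1)) = 53*(-4*(-1)) = 53*4 = 212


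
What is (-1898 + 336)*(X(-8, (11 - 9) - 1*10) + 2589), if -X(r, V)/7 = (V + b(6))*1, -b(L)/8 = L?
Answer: -4656322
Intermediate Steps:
b(L) = -8*L
X(r, V) = 336 - 7*V (X(r, V) = -7*(V - 8*6) = -7*(V - 48) = -7*(-48 + V) = 336 - 7*V)
(-1898 + 336)*(X(-8, (11 - 9) - 1*10) + 2589) = (-1898 + 336)*((336 - 7*((11 - 9) - 1*10)) + 2589) = -1562*((336 - 7*(2 - 10)) + 2589) = -1562*((336 - 7*(-8)) + 2589) = -1562*((336 + 56) + 2589) = -1562*(392 + 2589) = -1562*2981 = -4656322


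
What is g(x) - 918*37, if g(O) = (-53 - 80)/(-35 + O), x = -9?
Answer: -1494371/44 ≈ -33963.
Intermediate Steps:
g(O) = -133/(-35 + O)
g(x) - 918*37 = -133/(-35 - 9) - 918*37 = -133/(-44) - 33966 = -133*(-1/44) - 33966 = 133/44 - 33966 = -1494371/44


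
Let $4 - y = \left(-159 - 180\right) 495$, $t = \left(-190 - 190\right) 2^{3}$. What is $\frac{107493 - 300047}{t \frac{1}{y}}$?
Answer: $\frac{16156147093}{1520} \approx 1.0629 \cdot 10^{7}$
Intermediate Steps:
$t = -3040$ ($t = \left(-380\right) 8 = -3040$)
$y = 167809$ ($y = 4 - \left(-159 - 180\right) 495 = 4 - \left(-339\right) 495 = 4 - -167805 = 4 + 167805 = 167809$)
$\frac{107493 - 300047}{t \frac{1}{y}} = \frac{107493 - 300047}{\left(-3040\right) \frac{1}{167809}} = - \frac{192554}{\left(-3040\right) \frac{1}{167809}} = - \frac{192554}{- \frac{3040}{167809}} = \left(-192554\right) \left(- \frac{167809}{3040}\right) = \frac{16156147093}{1520}$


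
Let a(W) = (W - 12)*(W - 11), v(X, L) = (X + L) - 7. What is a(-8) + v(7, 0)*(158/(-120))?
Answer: 380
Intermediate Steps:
v(X, L) = -7 + L + X (v(X, L) = (L + X) - 7 = -7 + L + X)
a(W) = (-12 + W)*(-11 + W)
a(-8) + v(7, 0)*(158/(-120)) = (132 + (-8)² - 23*(-8)) + (-7 + 0 + 7)*(158/(-120)) = (132 + 64 + 184) + 0*(158*(-1/120)) = 380 + 0*(-79/60) = 380 + 0 = 380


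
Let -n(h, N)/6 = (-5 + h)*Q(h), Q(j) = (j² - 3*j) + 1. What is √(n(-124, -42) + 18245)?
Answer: √12207971 ≈ 3494.0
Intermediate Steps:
Q(j) = 1 + j² - 3*j
n(h, N) = -6*(-5 + h)*(1 + h² - 3*h)
√(n(-124, -42) + 18245) = √(-6*(-5 - 124)*(1 + (-124)² - 3*(-124)) + 18245) = √(-6*(-129)*(1 + 15376 + 372) + 18245) = √(-6*(-129)*15749 + 18245) = √(12189726 + 18245) = √12207971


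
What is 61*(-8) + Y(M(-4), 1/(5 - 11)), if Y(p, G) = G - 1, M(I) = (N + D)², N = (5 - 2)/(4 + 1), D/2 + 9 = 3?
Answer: -2935/6 ≈ -489.17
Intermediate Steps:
D = -12 (D = -18 + 2*3 = -18 + 6 = -12)
N = ⅗ (N = 3/5 = 3*(⅕) = ⅗ ≈ 0.60000)
M(I) = 3249/25 (M(I) = (⅗ - 12)² = (-57/5)² = 3249/25)
Y(p, G) = -1 + G
61*(-8) + Y(M(-4), 1/(5 - 11)) = 61*(-8) + (-1 + 1/(5 - 11)) = -488 + (-1 + 1/(-6)) = -488 + (-1 - ⅙) = -488 - 7/6 = -2935/6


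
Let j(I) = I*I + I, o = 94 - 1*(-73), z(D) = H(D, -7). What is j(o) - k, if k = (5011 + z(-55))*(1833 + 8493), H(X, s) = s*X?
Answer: -55691040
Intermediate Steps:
H(X, s) = X*s
z(D) = -7*D (z(D) = D*(-7) = -7*D)
k = 55719096 (k = (5011 - 7*(-55))*(1833 + 8493) = (5011 + 385)*10326 = 5396*10326 = 55719096)
o = 167 (o = 94 + 73 = 167)
j(I) = I + I² (j(I) = I² + I = I + I²)
j(o) - k = 167*(1 + 167) - 1*55719096 = 167*168 - 55719096 = 28056 - 55719096 = -55691040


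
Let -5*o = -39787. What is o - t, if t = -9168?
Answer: 85627/5 ≈ 17125.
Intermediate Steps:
o = 39787/5 (o = -⅕*(-39787) = 39787/5 ≈ 7957.4)
o - t = 39787/5 - 1*(-9168) = 39787/5 + 9168 = 85627/5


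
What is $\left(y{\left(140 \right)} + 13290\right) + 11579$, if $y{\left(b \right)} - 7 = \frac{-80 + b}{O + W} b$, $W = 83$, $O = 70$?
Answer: $\frac{1271476}{51} \approx 24931.0$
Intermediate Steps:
$y{\left(b \right)} = 7 + b \left(- \frac{80}{153} + \frac{b}{153}\right)$ ($y{\left(b \right)} = 7 + \frac{-80 + b}{70 + 83} b = 7 + \frac{-80 + b}{153} b = 7 + \left(-80 + b\right) \frac{1}{153} b = 7 + \left(- \frac{80}{153} + \frac{b}{153}\right) b = 7 + b \left(- \frac{80}{153} + \frac{b}{153}\right)$)
$\left(y{\left(140 \right)} + 13290\right) + 11579 = \left(\left(7 - \frac{11200}{153} + \frac{140^{2}}{153}\right) + 13290\right) + 11579 = \left(\left(7 - \frac{11200}{153} + \frac{1}{153} \cdot 19600\right) + 13290\right) + 11579 = \left(\left(7 - \frac{11200}{153} + \frac{19600}{153}\right) + 13290\right) + 11579 = \left(\frac{3157}{51} + 13290\right) + 11579 = \frac{680947}{51} + 11579 = \frac{1271476}{51}$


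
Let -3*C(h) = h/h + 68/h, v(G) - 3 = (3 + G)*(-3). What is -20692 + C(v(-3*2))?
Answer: -186248/9 ≈ -20694.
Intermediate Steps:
v(G) = -6 - 3*G (v(G) = 3 + (3 + G)*(-3) = 3 + (-9 - 3*G) = -6 - 3*G)
C(h) = -⅓ - 68/(3*h) (C(h) = -(h/h + 68/h)/3 = -(1 + 68/h)/3 = -⅓ - 68/(3*h))
-20692 + C(v(-3*2)) = -20692 + (-68 - (-6 - (-9)*2))/(3*(-6 - (-9)*2)) = -20692 + (-68 - (-6 - 3*(-6)))/(3*(-6 - 3*(-6))) = -20692 + (-68 - (-6 + 18))/(3*(-6 + 18)) = -20692 + (⅓)*(-68 - 1*12)/12 = -20692 + (⅓)*(1/12)*(-68 - 12) = -20692 + (⅓)*(1/12)*(-80) = -20692 - 20/9 = -186248/9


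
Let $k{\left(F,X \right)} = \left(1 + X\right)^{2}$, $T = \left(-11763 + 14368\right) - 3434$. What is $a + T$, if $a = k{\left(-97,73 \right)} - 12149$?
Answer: $-7502$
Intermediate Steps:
$T = -829$ ($T = 2605 - 3434 = -829$)
$a = -6673$ ($a = \left(1 + 73\right)^{2} - 12149 = 74^{2} - 12149 = 5476 - 12149 = -6673$)
$a + T = -6673 - 829 = -7502$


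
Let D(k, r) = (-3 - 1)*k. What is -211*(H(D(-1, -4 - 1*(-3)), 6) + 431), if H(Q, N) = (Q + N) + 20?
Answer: -97271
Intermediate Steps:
D(k, r) = -4*k
H(Q, N) = 20 + N + Q (H(Q, N) = (N + Q) + 20 = 20 + N + Q)
-211*(H(D(-1, -4 - 1*(-3)), 6) + 431) = -211*((20 + 6 - 4*(-1)) + 431) = -211*((20 + 6 + 4) + 431) = -211*(30 + 431) = -211*461 = -97271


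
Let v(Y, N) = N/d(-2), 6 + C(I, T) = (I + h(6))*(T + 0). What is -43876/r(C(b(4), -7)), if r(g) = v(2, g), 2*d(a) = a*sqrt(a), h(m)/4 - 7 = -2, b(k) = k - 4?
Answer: -21938*I*sqrt(2)/73 ≈ -425.0*I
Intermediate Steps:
b(k) = -4 + k
h(m) = 20 (h(m) = 28 + 4*(-2) = 28 - 8 = 20)
d(a) = a**(3/2)/2 (d(a) = (a*sqrt(a))/2 = a**(3/2)/2)
C(I, T) = -6 + T*(20 + I) (C(I, T) = -6 + (I + 20)*(T + 0) = -6 + (20 + I)*T = -6 + T*(20 + I))
v(Y, N) = I*N*sqrt(2)/2 (v(Y, N) = N/(((-2)**(3/2)/2)) = N/(((-2*I*sqrt(2))/2)) = N/((-I*sqrt(2))) = N*(I*sqrt(2)/2) = I*N*sqrt(2)/2)
r(g) = I*g*sqrt(2)/2
-43876/r(C(b(4), -7)) = -43876*(-I*sqrt(2)/(-6 + 20*(-7) + (-4 + 4)*(-7))) = -43876*(-I*sqrt(2)/(-6 - 140 + 0*(-7))) = -43876*(-I*sqrt(2)/(-6 - 140 + 0)) = -43876*I*sqrt(2)/146 = -21938*I*sqrt(2)/73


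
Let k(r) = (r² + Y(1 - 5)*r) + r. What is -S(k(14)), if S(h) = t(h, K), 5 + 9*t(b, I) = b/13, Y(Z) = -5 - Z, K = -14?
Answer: -131/117 ≈ -1.1197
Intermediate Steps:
t(b, I) = -5/9 + b/117 (t(b, I) = -5/9 + (b/13)/9 = -5/9 + b/117)
k(r) = r² (k(r) = (r² + (-5 - (1 - 5))*r) + r = (r² + (-5 - 1*(-4))*r) + r = (r² + (-5 + 4)*r) + r = (r² - r) + r = r²)
S(h) = -5/9 + h/117
-S(k(14)) = -(-5/9 + (1/117)*14²) = -(-5/9 + (1/117)*196) = -(-5/9 + 196/117) = -1*131/117 = -131/117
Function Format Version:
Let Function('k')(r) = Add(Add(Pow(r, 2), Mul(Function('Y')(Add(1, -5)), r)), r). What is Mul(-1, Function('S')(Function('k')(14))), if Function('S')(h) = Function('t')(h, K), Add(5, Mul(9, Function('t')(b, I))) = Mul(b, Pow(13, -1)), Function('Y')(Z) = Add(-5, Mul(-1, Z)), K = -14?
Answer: Rational(-131, 117) ≈ -1.1197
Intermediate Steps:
Function('t')(b, I) = Add(Rational(-5, 9), Mul(Rational(1, 117), b)) (Function('t')(b, I) = Add(Rational(-5, 9), Mul(Rational(1, 9), Mul(b, Pow(13, -1)))) = Add(Rational(-5, 9), Mul(Rational(1, 9), Mul(b, Rational(1, 13)))) = Add(Rational(-5, 9), Mul(Rational(1, 9), Mul(Rational(1, 13), b))) = Add(Rational(-5, 9), Mul(Rational(1, 117), b)))
Function('k')(r) = Pow(r, 2) (Function('k')(r) = Add(Add(Pow(r, 2), Mul(Add(-5, Mul(-1, Add(1, -5))), r)), r) = Add(Add(Pow(r, 2), Mul(Add(-5, Mul(-1, -4)), r)), r) = Add(Add(Pow(r, 2), Mul(Add(-5, 4), r)), r) = Add(Add(Pow(r, 2), Mul(-1, r)), r) = Pow(r, 2))
Function('S')(h) = Add(Rational(-5, 9), Mul(Rational(1, 117), h))
Mul(-1, Function('S')(Function('k')(14))) = Mul(-1, Add(Rational(-5, 9), Mul(Rational(1, 117), Pow(14, 2)))) = Mul(-1, Add(Rational(-5, 9), Mul(Rational(1, 117), 196))) = Mul(-1, Add(Rational(-5, 9), Rational(196, 117))) = Mul(-1, Rational(131, 117)) = Rational(-131, 117)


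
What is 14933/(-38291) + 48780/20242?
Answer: 782780597/387543211 ≈ 2.0199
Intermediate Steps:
14933/(-38291) + 48780/20242 = 14933*(-1/38291) + 48780*(1/20242) = -14933/38291 + 24390/10121 = 782780597/387543211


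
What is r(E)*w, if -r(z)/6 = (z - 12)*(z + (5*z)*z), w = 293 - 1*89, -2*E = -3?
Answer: 163863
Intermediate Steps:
E = 3/2 (E = -½*(-3) = 3/2 ≈ 1.5000)
w = 204 (w = 293 - 89 = 204)
r(z) = -6*(-12 + z)*(z + 5*z²) (r(z) = -6*(z - 12)*(z + (5*z)*z) = -6*(-12 + z)*(z + 5*z²))
r(E)*w = (6*(3/2)*(12 - 5*(3/2)² + 59*(3/2)))*204 = (6*(3/2)*(12 - 5*9/4 + 177/2))*204 = (6*(3/2)*(12 - 45/4 + 177/2))*204 = (6*(3/2)*(357/4))*204 = (3213/4)*204 = 163863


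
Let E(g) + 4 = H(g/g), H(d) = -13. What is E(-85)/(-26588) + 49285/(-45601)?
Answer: -77036139/71319964 ≈ -1.0801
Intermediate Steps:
E(g) = -17 (E(g) = -4 - 13 = -17)
E(-85)/(-26588) + 49285/(-45601) = -17/(-26588) + 49285/(-45601) = -17*(-1/26588) + 49285*(-1/45601) = 1/1564 - 49285/45601 = -77036139/71319964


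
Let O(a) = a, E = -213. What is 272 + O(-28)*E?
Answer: 6236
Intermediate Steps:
272 + O(-28)*E = 272 - 28*(-213) = 272 + 5964 = 6236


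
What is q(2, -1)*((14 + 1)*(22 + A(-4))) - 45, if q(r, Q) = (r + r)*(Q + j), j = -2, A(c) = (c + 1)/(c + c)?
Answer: -8145/2 ≈ -4072.5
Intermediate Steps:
A(c) = (1 + c)/(2*c) (A(c) = (1 + c)/((2*c)) = (1 + c)*(1/(2*c)) = (1 + c)/(2*c))
q(r, Q) = 2*r*(-2 + Q) (q(r, Q) = (r + r)*(Q - 2) = (2*r)*(-2 + Q) = 2*r*(-2 + Q))
q(2, -1)*((14 + 1)*(22 + A(-4))) - 45 = (2*2*(-2 - 1))*((14 + 1)*(22 + (1/2)*(1 - 4)/(-4))) - 45 = (2*2*(-3))*(15*(22 + (1/2)*(-1/4)*(-3))) - 45 = -180*(22 + 3/8) - 45 = -180*179/8 - 45 = -12*2685/8 - 45 = -8055/2 - 45 = -8145/2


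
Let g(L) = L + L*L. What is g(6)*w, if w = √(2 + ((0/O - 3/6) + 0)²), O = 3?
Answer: 63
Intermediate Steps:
g(L) = L + L²
w = 3/2 (w = √(2 + ((0/3 - 3/6) + 0)²) = √(2 + ((0*(⅓) - 3*⅙) + 0)²) = √(2 + ((0 - ½) + 0)²) = √(2 + (-½ + 0)²) = √(2 + (-½)²) = √(2 + ¼) = √(9/4) = 3/2 ≈ 1.5000)
g(6)*w = (6*(1 + 6))*(3/2) = (6*7)*(3/2) = 42*(3/2) = 63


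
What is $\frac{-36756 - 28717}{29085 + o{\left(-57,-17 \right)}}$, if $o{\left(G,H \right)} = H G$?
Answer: $- \frac{65473}{30054} \approx -2.1785$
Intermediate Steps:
$o{\left(G,H \right)} = G H$
$\frac{-36756 - 28717}{29085 + o{\left(-57,-17 \right)}} = \frac{-36756 - 28717}{29085 - -969} = - \frac{65473}{29085 + 969} = - \frac{65473}{30054}$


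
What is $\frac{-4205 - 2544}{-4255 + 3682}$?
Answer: $\frac{6749}{573} \approx 11.778$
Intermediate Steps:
$\frac{-4205 - 2544}{-4255 + 3682} = - \frac{6749}{-573} = \left(-6749\right) \left(- \frac{1}{573}\right) = \frac{6749}{573}$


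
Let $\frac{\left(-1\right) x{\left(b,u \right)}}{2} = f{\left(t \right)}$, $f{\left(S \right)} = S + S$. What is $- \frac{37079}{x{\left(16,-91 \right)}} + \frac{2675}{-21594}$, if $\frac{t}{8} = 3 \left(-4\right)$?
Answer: $- \frac{44539507}{460672} \approx -96.684$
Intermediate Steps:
$t = -96$ ($t = 8 \cdot 3 \left(-4\right) = 8 \left(-12\right) = -96$)
$f{\left(S \right)} = 2 S$
$x{\left(b,u \right)} = 384$ ($x{\left(b,u \right)} = - 2 \cdot 2 \left(-96\right) = \left(-2\right) \left(-192\right) = 384$)
$- \frac{37079}{x{\left(16,-91 \right)}} + \frac{2675}{-21594} = - \frac{37079}{384} + \frac{2675}{-21594} = \left(-37079\right) \frac{1}{384} + 2675 \left(- \frac{1}{21594}\right) = - \frac{37079}{384} - \frac{2675}{21594} = - \frac{44539507}{460672}$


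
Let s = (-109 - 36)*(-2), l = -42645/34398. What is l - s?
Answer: -3339355/11466 ≈ -291.24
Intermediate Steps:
l = -14215/11466 (l = -42645*1/34398 = -14215/11466 ≈ -1.2398)
s = 290 (s = -145*(-2) = 290)
l - s = -14215/11466 - 1*290 = -14215/11466 - 290 = -3339355/11466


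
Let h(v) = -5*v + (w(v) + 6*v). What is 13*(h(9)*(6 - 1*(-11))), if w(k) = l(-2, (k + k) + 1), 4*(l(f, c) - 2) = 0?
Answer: 2431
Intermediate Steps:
l(f, c) = 2 (l(f, c) = 2 + (¼)*0 = 2 + 0 = 2)
w(k) = 2
h(v) = 2 + v (h(v) = -5*v + (2 + 6*v) = 2 + v)
13*(h(9)*(6 - 1*(-11))) = 13*((2 + 9)*(6 - 1*(-11))) = 13*(11*(6 + 11)) = 13*(11*17) = 13*187 = 2431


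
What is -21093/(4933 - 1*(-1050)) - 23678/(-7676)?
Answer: -10122197/22962754 ≈ -0.44081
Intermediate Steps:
-21093/(4933 - 1*(-1050)) - 23678/(-7676) = -21093/(4933 + 1050) - 23678*(-1/7676) = -21093/5983 + 11839/3838 = -10122197/22962754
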